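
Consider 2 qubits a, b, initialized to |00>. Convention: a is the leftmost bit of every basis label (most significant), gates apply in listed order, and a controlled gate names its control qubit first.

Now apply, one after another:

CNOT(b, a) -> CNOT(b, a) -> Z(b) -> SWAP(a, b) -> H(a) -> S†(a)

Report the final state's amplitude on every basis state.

After the circuit, the state carries amplitude sqrt(2)/2 on |00>, 0 on |01>, -sqrt(2)*I/2 on |10>, 0 on |11>. Key observation: the block from step 1 through step 2 cancels to the identity and can be dropped.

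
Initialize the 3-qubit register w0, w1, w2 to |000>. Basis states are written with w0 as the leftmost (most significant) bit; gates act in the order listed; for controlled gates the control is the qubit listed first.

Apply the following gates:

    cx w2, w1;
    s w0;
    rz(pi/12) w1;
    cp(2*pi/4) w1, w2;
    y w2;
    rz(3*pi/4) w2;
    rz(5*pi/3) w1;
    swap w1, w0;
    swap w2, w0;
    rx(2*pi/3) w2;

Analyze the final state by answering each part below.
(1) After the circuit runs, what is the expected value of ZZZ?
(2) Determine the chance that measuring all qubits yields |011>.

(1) The observable ZZZ averages to 1/2.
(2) The probability of measuring |011> is 0.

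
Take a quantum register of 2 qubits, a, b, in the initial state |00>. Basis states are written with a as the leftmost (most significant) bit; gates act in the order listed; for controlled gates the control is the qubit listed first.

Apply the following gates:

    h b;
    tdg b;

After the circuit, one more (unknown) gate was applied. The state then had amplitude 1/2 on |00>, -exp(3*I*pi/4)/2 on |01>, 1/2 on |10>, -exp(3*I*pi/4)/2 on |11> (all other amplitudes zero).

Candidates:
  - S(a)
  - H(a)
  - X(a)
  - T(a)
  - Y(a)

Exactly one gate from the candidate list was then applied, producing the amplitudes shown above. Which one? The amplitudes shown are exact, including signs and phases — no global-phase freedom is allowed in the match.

The unique candidate consistent with the amplitudes is H(a).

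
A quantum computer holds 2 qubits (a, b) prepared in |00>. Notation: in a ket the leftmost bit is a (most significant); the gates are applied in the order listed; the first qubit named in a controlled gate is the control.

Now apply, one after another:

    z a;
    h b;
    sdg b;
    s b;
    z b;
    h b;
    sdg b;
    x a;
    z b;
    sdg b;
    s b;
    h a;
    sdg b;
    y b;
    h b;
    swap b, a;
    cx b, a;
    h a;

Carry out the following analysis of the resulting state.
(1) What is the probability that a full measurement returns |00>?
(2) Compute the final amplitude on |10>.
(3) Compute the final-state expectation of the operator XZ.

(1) Outcome |00> occurs with probability 1/2.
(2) The amplitude on |10> is 0.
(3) In the final state, XZ has expectation 0.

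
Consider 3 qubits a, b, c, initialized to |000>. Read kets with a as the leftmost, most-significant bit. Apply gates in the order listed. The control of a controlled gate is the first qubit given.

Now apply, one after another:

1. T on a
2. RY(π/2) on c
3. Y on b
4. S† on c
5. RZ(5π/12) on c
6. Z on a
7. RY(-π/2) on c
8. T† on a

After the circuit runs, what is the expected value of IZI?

In the final state, IZI has expectation -1.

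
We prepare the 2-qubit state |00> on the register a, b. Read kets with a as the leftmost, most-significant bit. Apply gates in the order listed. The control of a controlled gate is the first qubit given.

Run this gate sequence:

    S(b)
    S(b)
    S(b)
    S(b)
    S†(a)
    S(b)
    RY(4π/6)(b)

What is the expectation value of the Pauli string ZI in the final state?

In the final state, ZI has expectation 1.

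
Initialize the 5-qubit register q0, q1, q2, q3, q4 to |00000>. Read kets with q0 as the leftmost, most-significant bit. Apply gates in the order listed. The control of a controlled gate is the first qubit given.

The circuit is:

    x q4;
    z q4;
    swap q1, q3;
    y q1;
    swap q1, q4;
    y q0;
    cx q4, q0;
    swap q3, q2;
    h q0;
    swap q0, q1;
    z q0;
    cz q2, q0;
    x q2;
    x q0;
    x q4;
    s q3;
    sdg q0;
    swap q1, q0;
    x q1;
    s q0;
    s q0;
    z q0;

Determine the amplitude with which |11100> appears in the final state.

The amplitude on |11100> is -sqrt(2)/2.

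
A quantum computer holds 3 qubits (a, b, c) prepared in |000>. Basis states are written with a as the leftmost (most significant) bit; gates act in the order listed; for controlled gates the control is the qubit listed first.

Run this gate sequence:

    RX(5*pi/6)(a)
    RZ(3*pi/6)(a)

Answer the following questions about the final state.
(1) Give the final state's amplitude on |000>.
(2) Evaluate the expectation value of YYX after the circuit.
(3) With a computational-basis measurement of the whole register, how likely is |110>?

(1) The final state's coefficient on |000> equals (-sqrt(6) + sqrt(2))*exp(3*I*pi/4)/4.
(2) The observable YYX averages to 0.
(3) A full measurement returns |110> with probability 0.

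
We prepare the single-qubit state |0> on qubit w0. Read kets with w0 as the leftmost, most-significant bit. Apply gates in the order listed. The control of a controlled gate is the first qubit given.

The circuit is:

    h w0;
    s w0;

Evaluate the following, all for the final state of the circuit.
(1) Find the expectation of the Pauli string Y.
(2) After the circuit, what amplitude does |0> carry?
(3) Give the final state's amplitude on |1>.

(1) The observable Y averages to 1.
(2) The final state's coefficient on |0> equals sqrt(2)/2.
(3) The final state's coefficient on |1> equals sqrt(2)*I/2.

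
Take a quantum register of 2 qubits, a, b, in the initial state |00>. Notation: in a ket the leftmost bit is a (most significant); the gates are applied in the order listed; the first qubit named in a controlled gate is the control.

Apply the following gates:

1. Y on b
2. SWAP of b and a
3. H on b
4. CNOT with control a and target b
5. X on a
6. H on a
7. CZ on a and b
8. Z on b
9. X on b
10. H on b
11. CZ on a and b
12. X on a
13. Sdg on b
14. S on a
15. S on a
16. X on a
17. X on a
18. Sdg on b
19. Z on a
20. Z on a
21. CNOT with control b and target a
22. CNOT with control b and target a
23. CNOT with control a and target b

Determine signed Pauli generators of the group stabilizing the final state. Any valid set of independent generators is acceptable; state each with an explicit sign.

The final state is stabilized by the group generated by -XI, +IZ; other independent generating sets are equally valid.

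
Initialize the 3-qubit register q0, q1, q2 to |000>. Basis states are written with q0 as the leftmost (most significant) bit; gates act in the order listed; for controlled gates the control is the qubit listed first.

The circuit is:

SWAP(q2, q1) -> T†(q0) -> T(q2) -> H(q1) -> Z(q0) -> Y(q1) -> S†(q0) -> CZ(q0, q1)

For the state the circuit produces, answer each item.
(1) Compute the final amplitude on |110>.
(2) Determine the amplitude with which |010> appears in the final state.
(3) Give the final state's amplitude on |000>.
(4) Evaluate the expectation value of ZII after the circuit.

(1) The final state's coefficient on |110> equals 0.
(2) The final state's coefficient on |010> equals sqrt(2)*I/2.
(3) The amplitude on |000> is -sqrt(2)*I/2.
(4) The expectation value of ZII is 1.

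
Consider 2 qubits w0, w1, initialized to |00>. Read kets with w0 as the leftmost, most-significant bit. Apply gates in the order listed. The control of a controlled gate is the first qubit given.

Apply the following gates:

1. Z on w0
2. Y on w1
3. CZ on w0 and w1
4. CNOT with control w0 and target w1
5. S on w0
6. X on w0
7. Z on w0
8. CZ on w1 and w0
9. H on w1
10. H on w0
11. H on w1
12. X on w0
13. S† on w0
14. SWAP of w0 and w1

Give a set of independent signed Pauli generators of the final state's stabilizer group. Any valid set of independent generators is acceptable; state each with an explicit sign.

The final state is stabilized by the group generated by +IY, -ZI; other independent generating sets are equally valid.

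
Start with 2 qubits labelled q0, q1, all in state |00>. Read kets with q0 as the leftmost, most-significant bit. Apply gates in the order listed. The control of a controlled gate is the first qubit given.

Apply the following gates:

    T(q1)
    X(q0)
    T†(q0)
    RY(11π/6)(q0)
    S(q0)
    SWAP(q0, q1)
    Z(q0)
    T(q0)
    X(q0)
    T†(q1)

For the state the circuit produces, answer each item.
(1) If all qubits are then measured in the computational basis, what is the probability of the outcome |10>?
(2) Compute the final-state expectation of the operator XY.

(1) The probability of measuring |10> is 1/2 - sqrt(3)/4.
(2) The observable XY averages to 0.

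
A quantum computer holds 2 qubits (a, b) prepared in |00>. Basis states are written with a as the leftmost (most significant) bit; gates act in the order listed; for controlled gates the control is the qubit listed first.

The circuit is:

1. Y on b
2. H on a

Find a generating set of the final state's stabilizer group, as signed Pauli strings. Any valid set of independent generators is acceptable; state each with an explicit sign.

One valid set of independent stabilizer generators is +XI, -IZ (any independent generating set of the same group is equally correct).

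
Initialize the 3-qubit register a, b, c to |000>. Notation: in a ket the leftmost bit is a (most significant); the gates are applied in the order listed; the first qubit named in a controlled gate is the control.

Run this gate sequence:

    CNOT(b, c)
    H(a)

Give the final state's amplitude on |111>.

The final state's coefficient on |111> equals 0.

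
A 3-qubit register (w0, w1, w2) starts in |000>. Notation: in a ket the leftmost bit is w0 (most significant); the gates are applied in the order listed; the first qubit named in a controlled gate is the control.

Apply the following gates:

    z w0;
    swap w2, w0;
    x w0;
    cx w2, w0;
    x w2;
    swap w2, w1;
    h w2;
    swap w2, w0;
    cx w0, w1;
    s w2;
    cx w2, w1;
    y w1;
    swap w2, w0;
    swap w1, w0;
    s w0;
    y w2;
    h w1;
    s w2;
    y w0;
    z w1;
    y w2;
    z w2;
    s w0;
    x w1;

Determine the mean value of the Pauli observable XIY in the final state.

The observable XIY averages to 1.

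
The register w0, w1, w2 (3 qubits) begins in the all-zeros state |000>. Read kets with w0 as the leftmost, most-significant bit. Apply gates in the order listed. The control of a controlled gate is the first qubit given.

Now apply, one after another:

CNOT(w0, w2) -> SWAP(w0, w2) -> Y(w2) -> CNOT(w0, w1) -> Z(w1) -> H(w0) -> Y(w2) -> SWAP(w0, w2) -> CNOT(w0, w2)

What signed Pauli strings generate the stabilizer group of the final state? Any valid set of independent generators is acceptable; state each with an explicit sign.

The final state is stabilized by the group generated by +IIX, +ZII, +IZI; other independent generating sets are equally valid.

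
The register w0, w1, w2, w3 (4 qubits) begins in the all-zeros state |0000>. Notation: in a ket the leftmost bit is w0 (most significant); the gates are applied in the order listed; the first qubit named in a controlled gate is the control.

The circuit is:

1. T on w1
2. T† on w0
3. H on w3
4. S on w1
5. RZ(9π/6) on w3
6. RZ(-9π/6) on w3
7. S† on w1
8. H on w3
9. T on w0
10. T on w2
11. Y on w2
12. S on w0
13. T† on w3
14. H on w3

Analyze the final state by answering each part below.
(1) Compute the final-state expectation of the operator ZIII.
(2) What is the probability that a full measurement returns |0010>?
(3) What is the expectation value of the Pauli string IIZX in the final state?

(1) The expectation value of ZIII is 1. Key observation: the block from step 2 through step 9 cancels to the identity and can be dropped.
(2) Outcome |0010> occurs with probability 1/2.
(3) In the final state, IIZX has expectation -1.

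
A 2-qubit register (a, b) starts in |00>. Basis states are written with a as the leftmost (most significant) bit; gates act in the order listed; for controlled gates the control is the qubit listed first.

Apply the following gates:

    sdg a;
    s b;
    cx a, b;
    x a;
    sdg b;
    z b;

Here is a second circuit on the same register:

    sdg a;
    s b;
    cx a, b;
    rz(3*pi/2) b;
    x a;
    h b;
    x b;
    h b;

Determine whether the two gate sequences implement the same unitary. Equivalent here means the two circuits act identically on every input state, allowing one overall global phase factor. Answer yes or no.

Yes, they are equivalent — the unitaries differ by at most a global phase.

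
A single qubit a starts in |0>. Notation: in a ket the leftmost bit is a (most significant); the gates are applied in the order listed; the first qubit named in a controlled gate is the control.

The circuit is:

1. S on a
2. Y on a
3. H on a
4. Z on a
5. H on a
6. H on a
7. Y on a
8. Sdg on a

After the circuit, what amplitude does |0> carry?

The final state's coefficient on |0> equals sqrt(2)/2.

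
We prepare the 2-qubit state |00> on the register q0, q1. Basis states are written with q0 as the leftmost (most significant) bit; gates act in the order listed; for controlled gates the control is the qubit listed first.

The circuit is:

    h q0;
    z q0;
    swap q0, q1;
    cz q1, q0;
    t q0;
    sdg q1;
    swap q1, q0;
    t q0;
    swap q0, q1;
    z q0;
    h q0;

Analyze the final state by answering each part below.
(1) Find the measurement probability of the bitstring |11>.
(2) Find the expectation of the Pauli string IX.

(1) The probability of measuring |11> is 1/4.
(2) The observable IX averages to -sqrt(2)/2.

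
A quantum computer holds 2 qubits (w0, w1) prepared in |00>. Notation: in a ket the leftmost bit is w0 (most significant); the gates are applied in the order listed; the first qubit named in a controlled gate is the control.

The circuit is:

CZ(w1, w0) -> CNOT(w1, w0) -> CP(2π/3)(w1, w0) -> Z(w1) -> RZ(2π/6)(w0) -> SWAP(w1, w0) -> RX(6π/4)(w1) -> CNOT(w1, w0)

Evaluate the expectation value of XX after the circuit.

In the final state, XX has expectation 0.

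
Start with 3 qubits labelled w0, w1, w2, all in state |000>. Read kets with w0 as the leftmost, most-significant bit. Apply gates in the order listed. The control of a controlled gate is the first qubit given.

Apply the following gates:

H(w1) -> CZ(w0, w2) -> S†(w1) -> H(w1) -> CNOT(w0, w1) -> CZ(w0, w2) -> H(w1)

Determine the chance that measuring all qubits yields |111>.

Outcome |111> occurs with probability 0.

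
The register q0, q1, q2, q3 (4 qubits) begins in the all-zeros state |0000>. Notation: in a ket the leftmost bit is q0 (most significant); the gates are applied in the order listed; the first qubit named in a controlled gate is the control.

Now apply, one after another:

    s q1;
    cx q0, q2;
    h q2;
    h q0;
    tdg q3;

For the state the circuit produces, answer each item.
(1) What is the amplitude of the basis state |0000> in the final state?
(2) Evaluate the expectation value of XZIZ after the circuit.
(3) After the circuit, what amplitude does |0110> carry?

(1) |0000> carries amplitude 1/2 in the final state.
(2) The observable XZIZ averages to 1.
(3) The amplitude on |0110> is 0.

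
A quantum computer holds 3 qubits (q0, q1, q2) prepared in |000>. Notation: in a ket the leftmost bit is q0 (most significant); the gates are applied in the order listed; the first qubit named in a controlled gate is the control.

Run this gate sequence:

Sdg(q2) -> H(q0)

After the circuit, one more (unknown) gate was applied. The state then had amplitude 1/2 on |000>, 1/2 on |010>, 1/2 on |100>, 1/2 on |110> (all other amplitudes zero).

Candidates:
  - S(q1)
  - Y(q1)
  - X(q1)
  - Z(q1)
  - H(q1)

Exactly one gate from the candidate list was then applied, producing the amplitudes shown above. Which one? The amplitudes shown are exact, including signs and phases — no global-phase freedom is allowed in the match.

The unique candidate consistent with the amplitudes is H(q1).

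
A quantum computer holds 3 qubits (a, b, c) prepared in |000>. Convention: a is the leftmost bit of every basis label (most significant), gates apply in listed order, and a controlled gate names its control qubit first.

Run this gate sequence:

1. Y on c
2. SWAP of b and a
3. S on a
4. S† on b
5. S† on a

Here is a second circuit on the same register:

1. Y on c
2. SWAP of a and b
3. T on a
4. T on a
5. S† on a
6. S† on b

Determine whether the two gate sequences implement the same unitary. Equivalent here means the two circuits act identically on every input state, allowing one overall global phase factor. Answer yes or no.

Yes: on every input state the two circuits agree up to one overall phase factor.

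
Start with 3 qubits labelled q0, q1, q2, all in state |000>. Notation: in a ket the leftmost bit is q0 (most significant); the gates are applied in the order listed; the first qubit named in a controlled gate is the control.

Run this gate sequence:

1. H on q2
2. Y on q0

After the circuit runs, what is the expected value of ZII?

The observable ZII averages to -1.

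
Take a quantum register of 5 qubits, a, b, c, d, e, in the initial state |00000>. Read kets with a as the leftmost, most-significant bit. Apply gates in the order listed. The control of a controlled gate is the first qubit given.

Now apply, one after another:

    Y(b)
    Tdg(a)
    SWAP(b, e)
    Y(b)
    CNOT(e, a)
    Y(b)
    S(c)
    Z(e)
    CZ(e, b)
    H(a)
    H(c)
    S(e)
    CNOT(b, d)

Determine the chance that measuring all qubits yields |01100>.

A full measurement returns |01100> with probability 0.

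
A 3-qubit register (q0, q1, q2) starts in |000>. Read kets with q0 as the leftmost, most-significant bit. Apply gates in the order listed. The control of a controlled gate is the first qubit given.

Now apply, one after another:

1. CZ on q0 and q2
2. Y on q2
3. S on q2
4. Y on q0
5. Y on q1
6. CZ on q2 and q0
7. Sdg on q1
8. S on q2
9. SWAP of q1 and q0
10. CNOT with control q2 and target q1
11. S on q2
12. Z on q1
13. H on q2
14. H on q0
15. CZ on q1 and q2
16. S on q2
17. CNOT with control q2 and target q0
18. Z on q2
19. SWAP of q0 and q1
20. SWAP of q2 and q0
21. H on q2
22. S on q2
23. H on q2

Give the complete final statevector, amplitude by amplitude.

The resulting statevector has amplitude 1/4 - I/4 on |000>, -1/4 - I/4 on |001>, -1/4 + I/4 on |010>, 1/4 + I/4 on |011>, -1/4 - I/4 on |100>, -1/4 + I/4 on |101>, 1/4 + I/4 on |110>, 1/4 - I/4 on |111>.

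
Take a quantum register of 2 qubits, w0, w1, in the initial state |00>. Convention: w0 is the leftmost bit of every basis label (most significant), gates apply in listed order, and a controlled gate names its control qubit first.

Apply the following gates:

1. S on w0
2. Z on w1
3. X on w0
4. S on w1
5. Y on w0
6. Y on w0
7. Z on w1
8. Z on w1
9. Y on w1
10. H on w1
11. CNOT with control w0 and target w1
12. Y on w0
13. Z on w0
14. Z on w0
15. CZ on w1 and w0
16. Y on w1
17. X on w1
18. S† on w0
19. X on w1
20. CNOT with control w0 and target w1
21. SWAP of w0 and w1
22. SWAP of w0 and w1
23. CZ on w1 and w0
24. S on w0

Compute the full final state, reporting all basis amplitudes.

The final amplitudes are -sqrt(2)*I/2 on |00>, -sqrt(2)*I/2 on |01>, 0 on |10>, 0 on |11>.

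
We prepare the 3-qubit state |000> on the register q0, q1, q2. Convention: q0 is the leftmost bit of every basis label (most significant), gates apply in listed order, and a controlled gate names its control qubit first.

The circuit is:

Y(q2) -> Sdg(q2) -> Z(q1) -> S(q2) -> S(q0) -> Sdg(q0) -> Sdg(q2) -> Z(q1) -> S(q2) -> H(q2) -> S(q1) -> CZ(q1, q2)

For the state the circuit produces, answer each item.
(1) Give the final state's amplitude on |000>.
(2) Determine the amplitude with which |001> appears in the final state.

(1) |000> carries amplitude sqrt(2)*I/2 in the final state. Key observation: gates 2-9 undo each other exactly, leaving only the rest of the circuit to track.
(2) The amplitude on |001> is -sqrt(2)*I/2.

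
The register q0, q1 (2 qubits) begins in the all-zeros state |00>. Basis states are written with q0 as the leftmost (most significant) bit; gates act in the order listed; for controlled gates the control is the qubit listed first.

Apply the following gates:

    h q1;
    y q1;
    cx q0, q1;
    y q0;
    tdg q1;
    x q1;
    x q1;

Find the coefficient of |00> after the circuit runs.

The amplitude on |00> is 0. Key observation: the block from step 6 through step 7 cancels to the identity and can be dropped.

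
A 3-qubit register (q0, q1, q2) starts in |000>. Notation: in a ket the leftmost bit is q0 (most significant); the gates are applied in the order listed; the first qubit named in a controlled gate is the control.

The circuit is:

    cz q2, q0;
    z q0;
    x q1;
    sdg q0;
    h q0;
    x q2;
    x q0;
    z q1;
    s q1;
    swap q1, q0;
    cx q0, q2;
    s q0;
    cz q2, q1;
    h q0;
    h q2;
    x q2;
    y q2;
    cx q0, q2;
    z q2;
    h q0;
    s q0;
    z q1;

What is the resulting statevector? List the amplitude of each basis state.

The resulting statevector has amplitude -I/2 on |000>, -I/2 on |001>, I/2 on |010>, I/2 on |011>, 0 on |100>, 0 on |101>, 0 on |110>, 0 on |111>.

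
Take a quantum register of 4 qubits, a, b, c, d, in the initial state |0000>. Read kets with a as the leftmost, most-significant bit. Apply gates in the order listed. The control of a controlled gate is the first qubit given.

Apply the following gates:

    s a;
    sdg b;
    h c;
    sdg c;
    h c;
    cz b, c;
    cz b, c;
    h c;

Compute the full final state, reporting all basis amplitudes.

The resulting statevector has amplitude sqrt(2)/2 on |0000>, -sqrt(2)*I/2 on |0010>, and 0 on every other basis state. Key observation: the block from step 5 through step 8 cancels to the identity and can be dropped.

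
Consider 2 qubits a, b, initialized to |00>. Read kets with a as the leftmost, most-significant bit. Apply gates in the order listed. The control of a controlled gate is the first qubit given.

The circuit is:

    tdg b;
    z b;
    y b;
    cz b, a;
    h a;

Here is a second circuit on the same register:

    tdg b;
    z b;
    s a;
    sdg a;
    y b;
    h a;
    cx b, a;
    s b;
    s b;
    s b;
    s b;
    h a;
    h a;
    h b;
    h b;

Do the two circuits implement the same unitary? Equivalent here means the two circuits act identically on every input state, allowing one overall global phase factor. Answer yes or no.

Yes: on every input state the two circuits agree up to one overall phase factor.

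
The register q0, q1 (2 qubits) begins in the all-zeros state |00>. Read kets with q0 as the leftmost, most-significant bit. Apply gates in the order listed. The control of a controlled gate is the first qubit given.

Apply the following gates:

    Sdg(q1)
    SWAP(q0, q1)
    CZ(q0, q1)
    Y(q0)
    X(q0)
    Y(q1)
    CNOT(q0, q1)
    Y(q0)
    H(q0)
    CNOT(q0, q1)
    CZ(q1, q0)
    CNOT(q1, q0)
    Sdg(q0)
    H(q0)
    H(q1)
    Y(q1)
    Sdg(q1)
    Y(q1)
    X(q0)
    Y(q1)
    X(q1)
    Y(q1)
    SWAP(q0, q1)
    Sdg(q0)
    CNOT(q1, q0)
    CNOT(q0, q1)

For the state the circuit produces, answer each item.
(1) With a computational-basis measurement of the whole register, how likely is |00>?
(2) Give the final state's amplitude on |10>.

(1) Outcome |00> occurs with probability 1/2.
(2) |10> carries amplitude -sqrt(2)/2 in the final state.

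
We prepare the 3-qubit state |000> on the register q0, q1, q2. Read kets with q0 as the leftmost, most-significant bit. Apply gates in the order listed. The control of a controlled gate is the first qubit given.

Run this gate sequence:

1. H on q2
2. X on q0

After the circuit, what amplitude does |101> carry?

|101> carries amplitude sqrt(2)/2 in the final state.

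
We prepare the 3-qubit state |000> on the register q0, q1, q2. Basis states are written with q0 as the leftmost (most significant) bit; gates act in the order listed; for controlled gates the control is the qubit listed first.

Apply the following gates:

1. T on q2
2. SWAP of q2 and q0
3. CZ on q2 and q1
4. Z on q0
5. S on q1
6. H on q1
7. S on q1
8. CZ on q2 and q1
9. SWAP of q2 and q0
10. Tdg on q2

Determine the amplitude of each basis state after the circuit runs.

The final amplitudes are sqrt(2)/2 on |000>, sqrt(2)*I/2 on |010>, and 0 on every other basis state.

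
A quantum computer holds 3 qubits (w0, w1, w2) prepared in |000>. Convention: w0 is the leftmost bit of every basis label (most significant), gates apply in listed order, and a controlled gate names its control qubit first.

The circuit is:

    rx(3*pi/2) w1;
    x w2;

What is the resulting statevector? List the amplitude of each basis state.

After the circuit, the state carries amplitude -sqrt(2)/2 on |001>, -sqrt(2)*I/2 on |011>, and 0 on every other basis state.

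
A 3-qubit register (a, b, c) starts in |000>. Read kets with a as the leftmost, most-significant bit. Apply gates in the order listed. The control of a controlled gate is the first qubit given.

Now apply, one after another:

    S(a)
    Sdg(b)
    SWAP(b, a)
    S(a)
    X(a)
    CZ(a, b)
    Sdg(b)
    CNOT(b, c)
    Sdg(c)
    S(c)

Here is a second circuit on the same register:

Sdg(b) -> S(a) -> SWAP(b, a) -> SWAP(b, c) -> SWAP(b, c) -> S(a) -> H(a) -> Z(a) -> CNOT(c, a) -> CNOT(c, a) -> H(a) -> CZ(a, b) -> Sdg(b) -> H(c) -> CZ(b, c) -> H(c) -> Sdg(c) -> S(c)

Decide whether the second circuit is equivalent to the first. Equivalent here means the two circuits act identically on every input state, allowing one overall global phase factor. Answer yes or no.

Yes, they are equivalent — the unitaries differ by at most a global phase.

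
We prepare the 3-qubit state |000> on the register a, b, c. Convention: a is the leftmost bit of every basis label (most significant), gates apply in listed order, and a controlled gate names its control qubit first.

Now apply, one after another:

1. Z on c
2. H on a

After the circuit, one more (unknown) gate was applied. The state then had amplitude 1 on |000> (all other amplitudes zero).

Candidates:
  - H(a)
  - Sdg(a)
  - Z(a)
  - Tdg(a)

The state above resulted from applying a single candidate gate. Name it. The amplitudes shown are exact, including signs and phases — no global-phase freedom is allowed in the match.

The applied gate was H(a).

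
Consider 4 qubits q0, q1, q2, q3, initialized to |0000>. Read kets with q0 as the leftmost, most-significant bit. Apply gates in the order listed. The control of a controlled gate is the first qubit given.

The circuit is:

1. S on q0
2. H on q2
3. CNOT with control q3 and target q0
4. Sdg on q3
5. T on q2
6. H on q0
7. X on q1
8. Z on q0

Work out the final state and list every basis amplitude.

After the circuit, the state carries amplitude 1/2 on |0100>, exp(I*pi/4)/2 on |0110>, -1/2 on |1100>, -exp(I*pi/4)/2 on |1110>, and 0 on every other basis state.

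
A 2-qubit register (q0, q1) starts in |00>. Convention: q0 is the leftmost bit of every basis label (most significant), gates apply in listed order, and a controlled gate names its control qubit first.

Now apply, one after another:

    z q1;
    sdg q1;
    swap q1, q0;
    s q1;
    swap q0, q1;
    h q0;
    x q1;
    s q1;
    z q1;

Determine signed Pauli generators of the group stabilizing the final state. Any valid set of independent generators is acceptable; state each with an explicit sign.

The final state is stabilized by the group generated by +XI, -IZ; other independent generating sets are equally valid.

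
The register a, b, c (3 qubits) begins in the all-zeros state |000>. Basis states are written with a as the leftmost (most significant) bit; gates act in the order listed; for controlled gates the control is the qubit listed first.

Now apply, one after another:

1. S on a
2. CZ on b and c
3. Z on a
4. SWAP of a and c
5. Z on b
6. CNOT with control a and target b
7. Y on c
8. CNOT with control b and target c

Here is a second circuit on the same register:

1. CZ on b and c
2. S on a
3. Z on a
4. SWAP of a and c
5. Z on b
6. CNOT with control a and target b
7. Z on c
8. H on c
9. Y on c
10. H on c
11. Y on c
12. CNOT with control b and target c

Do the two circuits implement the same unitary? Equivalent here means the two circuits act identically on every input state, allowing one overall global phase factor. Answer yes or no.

No: there is an input state on which the two circuits produce genuinely different outputs (not merely differing by a phase).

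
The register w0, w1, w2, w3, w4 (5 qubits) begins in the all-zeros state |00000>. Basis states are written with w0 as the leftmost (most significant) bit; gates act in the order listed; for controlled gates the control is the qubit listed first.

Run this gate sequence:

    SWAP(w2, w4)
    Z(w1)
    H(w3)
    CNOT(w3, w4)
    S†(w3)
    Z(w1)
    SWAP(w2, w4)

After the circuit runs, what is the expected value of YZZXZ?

The expectation value of YZZXZ is 0.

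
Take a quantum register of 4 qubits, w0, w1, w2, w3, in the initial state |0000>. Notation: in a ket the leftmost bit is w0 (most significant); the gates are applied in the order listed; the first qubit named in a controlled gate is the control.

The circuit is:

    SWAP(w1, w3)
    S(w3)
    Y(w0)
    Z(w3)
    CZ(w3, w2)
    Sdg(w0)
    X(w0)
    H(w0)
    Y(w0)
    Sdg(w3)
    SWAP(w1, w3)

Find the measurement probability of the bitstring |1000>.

Outcome |1000> occurs with probability 1/2.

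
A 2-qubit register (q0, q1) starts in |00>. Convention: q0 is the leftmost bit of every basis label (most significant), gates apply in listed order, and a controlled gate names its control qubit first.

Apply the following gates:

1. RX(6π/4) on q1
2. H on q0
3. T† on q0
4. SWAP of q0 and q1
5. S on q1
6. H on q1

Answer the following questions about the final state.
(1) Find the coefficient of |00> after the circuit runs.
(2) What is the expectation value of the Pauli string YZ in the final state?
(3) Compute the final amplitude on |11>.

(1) The amplitude on |00> is sqrt(2)*(-1 - exp(I*pi/4))/4.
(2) In the final state, YZ has expectation sqrt(2)/2.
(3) The amplitude on |11> is sqrt(2)*(-I + exp(3*I*pi/4))/4.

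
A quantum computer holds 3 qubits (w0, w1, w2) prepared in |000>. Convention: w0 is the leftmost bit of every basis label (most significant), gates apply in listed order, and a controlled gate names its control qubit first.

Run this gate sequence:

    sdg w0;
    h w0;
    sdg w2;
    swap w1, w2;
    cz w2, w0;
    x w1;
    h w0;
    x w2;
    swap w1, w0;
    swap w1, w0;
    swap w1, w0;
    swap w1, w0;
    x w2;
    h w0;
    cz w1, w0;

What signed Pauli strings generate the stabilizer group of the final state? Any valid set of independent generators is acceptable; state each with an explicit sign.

One valid set of independent stabilizer generators is -XII, -IZI, +IIZ (any independent generating set of the same group is equally correct). Key observation: gates 7-14 undo each other exactly, leaving only the rest of the circuit to track.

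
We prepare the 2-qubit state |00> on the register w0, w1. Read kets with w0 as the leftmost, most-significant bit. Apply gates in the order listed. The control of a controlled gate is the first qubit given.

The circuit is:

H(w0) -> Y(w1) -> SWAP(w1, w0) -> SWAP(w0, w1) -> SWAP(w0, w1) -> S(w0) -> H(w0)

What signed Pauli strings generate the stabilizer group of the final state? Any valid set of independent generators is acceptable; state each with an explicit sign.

The final state is stabilized by the group generated by -XI, +IX; other independent generating sets are equally valid. Key observation: steps 4-5 multiply out to the identity, so the circuit reduces to the remaining gates.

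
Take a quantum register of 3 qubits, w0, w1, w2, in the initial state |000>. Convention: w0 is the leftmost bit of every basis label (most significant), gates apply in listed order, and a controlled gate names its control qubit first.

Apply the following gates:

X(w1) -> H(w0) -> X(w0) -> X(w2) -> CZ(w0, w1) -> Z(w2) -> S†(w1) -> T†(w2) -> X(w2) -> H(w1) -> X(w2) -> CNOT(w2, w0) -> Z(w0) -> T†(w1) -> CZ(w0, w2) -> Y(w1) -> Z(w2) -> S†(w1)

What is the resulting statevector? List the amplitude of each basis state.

The resulting statevector has amplitude 0 on |000>, I/2 on |001>, 0 on |010>, exp(I*pi/4)/2 on |011>, 0 on |100>, -I/2 on |101>, 0 on |110>, -exp(I*pi/4)/2 on |111>.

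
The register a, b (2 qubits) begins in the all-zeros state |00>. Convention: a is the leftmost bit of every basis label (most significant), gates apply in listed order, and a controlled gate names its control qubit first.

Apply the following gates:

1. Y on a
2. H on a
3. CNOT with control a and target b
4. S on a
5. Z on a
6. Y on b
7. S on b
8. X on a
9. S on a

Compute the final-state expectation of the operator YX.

In the final state, YX has expectation -1.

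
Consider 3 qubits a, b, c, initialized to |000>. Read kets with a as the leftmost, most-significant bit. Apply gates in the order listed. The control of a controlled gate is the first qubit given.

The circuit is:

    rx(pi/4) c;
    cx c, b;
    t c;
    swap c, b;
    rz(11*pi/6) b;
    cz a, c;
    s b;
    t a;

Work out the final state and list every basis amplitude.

The final amplitudes are -sqrt(sqrt(2) + 2)*exp(I*pi/12)/2 on |000>, -sqrt(2 - sqrt(2))*exp(I*pi/6)/2 on |011>, and 0 on every other basis state.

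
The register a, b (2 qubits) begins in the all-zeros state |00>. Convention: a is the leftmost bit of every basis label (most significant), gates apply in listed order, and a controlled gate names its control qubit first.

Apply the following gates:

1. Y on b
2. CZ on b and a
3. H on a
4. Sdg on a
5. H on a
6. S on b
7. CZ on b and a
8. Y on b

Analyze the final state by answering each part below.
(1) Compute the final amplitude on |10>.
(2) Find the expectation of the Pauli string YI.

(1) The final state's coefficient on |10> equals 1/2 - I/2.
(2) The observable YI averages to -1.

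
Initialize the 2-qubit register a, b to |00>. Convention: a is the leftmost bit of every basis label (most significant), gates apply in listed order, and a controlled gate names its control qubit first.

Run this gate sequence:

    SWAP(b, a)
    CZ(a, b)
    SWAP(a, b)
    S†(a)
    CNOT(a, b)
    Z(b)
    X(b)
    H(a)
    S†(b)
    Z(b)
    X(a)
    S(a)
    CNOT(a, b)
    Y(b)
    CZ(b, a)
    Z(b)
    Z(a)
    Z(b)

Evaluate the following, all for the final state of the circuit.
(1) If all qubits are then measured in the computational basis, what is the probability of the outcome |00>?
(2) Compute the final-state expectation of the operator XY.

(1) The probability of measuring |00> is 1/2.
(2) The expectation value of XY is -1.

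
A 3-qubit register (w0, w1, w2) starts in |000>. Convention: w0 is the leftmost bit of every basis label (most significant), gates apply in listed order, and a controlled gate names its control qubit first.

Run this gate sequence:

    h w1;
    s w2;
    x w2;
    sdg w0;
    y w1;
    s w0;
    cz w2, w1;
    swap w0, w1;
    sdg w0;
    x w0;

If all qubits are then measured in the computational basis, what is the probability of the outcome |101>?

A full measurement returns |101> with probability 1/2.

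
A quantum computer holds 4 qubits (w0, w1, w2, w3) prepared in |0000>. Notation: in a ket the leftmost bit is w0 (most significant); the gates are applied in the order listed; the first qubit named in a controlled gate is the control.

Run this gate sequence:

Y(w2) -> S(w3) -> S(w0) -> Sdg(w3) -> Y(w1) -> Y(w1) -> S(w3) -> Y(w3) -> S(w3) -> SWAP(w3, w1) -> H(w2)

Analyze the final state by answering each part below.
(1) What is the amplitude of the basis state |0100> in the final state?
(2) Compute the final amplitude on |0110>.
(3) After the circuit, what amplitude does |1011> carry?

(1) |0100> carries amplitude -sqrt(2)*I/2 in the final state. Key observation: steps 4-7 multiply out to the identity, so the circuit reduces to the remaining gates.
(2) The amplitude on |0110> is sqrt(2)*I/2.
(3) |1011> carries amplitude 0 in the final state.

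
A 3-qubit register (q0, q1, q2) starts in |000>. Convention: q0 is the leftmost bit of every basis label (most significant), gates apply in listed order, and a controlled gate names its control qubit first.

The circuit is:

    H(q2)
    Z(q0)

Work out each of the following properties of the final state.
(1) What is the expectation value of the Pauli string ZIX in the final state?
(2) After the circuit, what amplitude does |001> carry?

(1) In the final state, ZIX has expectation 1.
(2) The amplitude on |001> is sqrt(2)/2.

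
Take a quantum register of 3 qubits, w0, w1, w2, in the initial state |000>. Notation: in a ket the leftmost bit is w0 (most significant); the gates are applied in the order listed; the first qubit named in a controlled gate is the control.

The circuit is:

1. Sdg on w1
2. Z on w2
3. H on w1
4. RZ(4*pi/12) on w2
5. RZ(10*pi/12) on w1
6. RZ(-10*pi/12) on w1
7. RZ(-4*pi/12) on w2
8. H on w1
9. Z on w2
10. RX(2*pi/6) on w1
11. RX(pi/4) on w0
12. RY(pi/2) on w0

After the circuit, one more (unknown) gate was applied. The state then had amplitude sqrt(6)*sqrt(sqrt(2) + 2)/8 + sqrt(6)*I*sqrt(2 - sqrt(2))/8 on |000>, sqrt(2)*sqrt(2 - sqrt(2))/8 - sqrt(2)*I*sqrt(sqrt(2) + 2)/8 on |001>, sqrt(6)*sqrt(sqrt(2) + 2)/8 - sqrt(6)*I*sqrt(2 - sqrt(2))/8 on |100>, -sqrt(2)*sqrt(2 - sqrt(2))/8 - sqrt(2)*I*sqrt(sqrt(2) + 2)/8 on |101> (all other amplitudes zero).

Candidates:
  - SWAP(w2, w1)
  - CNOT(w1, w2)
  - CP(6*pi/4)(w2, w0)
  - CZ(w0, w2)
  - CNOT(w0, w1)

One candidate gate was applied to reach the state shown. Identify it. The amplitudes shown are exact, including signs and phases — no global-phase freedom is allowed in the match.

The unique candidate consistent with the amplitudes is SWAP(w2, w1). Key observation: gates 2-9 undo each other exactly, leaving only the rest of the circuit to track.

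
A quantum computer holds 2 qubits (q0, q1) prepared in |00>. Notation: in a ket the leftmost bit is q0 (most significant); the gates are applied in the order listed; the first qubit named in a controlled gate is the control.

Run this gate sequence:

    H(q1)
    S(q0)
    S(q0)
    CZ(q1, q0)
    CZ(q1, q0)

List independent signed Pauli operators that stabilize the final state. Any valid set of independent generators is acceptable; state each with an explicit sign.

The final state is stabilized by the group generated by +IX, +ZI; other independent generating sets are equally valid.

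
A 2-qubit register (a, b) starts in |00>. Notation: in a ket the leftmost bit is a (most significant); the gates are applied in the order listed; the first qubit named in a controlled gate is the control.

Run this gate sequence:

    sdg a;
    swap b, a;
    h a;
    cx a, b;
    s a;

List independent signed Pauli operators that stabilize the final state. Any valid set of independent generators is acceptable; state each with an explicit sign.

One valid set of independent stabilizer generators is +XY, +ZZ (any independent generating set of the same group is equally correct).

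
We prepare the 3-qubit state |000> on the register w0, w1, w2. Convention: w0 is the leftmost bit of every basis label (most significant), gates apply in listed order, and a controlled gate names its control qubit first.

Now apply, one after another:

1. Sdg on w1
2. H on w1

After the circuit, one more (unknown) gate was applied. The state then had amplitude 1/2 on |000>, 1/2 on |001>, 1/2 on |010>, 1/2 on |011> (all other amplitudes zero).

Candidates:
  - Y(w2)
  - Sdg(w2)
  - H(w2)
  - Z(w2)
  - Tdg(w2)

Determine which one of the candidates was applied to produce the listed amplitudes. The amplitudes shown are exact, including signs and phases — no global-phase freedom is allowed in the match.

It was H(w2) that produced the state shown.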